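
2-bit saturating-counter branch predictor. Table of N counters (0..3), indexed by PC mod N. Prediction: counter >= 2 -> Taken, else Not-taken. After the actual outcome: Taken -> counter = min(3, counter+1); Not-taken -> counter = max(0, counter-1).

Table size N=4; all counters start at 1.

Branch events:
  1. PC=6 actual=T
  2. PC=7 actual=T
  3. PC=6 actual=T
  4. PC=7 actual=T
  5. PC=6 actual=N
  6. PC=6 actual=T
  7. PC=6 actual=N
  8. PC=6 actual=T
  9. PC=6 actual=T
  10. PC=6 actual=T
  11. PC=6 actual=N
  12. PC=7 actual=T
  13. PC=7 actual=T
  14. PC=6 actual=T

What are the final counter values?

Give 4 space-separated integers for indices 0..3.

Answer: 1 1 3 3

Derivation:
Ev 1: PC=6 idx=2 pred=N actual=T -> ctr[2]=2
Ev 2: PC=7 idx=3 pred=N actual=T -> ctr[3]=2
Ev 3: PC=6 idx=2 pred=T actual=T -> ctr[2]=3
Ev 4: PC=7 idx=3 pred=T actual=T -> ctr[3]=3
Ev 5: PC=6 idx=2 pred=T actual=N -> ctr[2]=2
Ev 6: PC=6 idx=2 pred=T actual=T -> ctr[2]=3
Ev 7: PC=6 idx=2 pred=T actual=N -> ctr[2]=2
Ev 8: PC=6 idx=2 pred=T actual=T -> ctr[2]=3
Ev 9: PC=6 idx=2 pred=T actual=T -> ctr[2]=3
Ev 10: PC=6 idx=2 pred=T actual=T -> ctr[2]=3
Ev 11: PC=6 idx=2 pred=T actual=N -> ctr[2]=2
Ev 12: PC=7 idx=3 pred=T actual=T -> ctr[3]=3
Ev 13: PC=7 idx=3 pred=T actual=T -> ctr[3]=3
Ev 14: PC=6 idx=2 pred=T actual=T -> ctr[2]=3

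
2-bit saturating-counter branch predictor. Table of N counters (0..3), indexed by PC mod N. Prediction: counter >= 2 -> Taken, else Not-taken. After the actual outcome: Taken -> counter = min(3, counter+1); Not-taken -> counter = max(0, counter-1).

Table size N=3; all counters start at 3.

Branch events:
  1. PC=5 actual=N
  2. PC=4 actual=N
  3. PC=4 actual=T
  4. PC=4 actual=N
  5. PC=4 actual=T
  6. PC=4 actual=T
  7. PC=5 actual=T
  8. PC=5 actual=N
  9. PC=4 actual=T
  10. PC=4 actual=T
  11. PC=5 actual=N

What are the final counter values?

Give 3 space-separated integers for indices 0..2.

Answer: 3 3 1

Derivation:
Ev 1: PC=5 idx=2 pred=T actual=N -> ctr[2]=2
Ev 2: PC=4 idx=1 pred=T actual=N -> ctr[1]=2
Ev 3: PC=4 idx=1 pred=T actual=T -> ctr[1]=3
Ev 4: PC=4 idx=1 pred=T actual=N -> ctr[1]=2
Ev 5: PC=4 idx=1 pred=T actual=T -> ctr[1]=3
Ev 6: PC=4 idx=1 pred=T actual=T -> ctr[1]=3
Ev 7: PC=5 idx=2 pred=T actual=T -> ctr[2]=3
Ev 8: PC=5 idx=2 pred=T actual=N -> ctr[2]=2
Ev 9: PC=4 idx=1 pred=T actual=T -> ctr[1]=3
Ev 10: PC=4 idx=1 pred=T actual=T -> ctr[1]=3
Ev 11: PC=5 idx=2 pred=T actual=N -> ctr[2]=1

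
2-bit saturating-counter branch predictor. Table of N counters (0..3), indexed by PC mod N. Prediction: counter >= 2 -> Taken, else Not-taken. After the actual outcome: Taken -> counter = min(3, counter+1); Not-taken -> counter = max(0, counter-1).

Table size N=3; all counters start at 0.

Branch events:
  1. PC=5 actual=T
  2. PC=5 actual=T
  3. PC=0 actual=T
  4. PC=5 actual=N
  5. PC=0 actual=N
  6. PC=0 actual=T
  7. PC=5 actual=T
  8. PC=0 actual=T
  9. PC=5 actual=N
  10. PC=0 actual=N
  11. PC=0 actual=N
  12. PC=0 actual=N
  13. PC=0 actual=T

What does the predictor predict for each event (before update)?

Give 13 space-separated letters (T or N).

Ev 1: PC=5 idx=2 pred=N actual=T -> ctr[2]=1
Ev 2: PC=5 idx=2 pred=N actual=T -> ctr[2]=2
Ev 3: PC=0 idx=0 pred=N actual=T -> ctr[0]=1
Ev 4: PC=5 idx=2 pred=T actual=N -> ctr[2]=1
Ev 5: PC=0 idx=0 pred=N actual=N -> ctr[0]=0
Ev 6: PC=0 idx=0 pred=N actual=T -> ctr[0]=1
Ev 7: PC=5 idx=2 pred=N actual=T -> ctr[2]=2
Ev 8: PC=0 idx=0 pred=N actual=T -> ctr[0]=2
Ev 9: PC=5 idx=2 pred=T actual=N -> ctr[2]=1
Ev 10: PC=0 idx=0 pred=T actual=N -> ctr[0]=1
Ev 11: PC=0 idx=0 pred=N actual=N -> ctr[0]=0
Ev 12: PC=0 idx=0 pred=N actual=N -> ctr[0]=0
Ev 13: PC=0 idx=0 pred=N actual=T -> ctr[0]=1

Answer: N N N T N N N N T T N N N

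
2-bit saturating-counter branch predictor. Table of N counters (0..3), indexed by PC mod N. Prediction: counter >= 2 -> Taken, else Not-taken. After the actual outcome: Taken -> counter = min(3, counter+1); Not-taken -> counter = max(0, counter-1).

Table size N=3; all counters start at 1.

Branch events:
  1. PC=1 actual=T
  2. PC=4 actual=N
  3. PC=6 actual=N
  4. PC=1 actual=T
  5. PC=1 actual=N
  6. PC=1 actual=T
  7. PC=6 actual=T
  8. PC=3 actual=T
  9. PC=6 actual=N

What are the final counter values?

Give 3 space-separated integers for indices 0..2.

Ev 1: PC=1 idx=1 pred=N actual=T -> ctr[1]=2
Ev 2: PC=4 idx=1 pred=T actual=N -> ctr[1]=1
Ev 3: PC=6 idx=0 pred=N actual=N -> ctr[0]=0
Ev 4: PC=1 idx=1 pred=N actual=T -> ctr[1]=2
Ev 5: PC=1 idx=1 pred=T actual=N -> ctr[1]=1
Ev 6: PC=1 idx=1 pred=N actual=T -> ctr[1]=2
Ev 7: PC=6 idx=0 pred=N actual=T -> ctr[0]=1
Ev 8: PC=3 idx=0 pred=N actual=T -> ctr[0]=2
Ev 9: PC=6 idx=0 pred=T actual=N -> ctr[0]=1

Answer: 1 2 1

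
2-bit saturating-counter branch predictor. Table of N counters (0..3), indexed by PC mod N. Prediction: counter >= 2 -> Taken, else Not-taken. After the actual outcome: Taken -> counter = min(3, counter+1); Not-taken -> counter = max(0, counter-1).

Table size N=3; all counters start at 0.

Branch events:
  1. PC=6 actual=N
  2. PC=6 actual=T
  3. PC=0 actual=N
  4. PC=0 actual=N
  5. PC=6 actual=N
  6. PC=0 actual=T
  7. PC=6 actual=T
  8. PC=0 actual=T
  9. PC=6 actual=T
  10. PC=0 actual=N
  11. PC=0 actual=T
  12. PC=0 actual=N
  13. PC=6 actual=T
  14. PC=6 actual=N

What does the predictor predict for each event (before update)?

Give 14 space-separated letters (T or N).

Ev 1: PC=6 idx=0 pred=N actual=N -> ctr[0]=0
Ev 2: PC=6 idx=0 pred=N actual=T -> ctr[0]=1
Ev 3: PC=0 idx=0 pred=N actual=N -> ctr[0]=0
Ev 4: PC=0 idx=0 pred=N actual=N -> ctr[0]=0
Ev 5: PC=6 idx=0 pred=N actual=N -> ctr[0]=0
Ev 6: PC=0 idx=0 pred=N actual=T -> ctr[0]=1
Ev 7: PC=6 idx=0 pred=N actual=T -> ctr[0]=2
Ev 8: PC=0 idx=0 pred=T actual=T -> ctr[0]=3
Ev 9: PC=6 idx=0 pred=T actual=T -> ctr[0]=3
Ev 10: PC=0 idx=0 pred=T actual=N -> ctr[0]=2
Ev 11: PC=0 idx=0 pred=T actual=T -> ctr[0]=3
Ev 12: PC=0 idx=0 pred=T actual=N -> ctr[0]=2
Ev 13: PC=6 idx=0 pred=T actual=T -> ctr[0]=3
Ev 14: PC=6 idx=0 pred=T actual=N -> ctr[0]=2

Answer: N N N N N N N T T T T T T T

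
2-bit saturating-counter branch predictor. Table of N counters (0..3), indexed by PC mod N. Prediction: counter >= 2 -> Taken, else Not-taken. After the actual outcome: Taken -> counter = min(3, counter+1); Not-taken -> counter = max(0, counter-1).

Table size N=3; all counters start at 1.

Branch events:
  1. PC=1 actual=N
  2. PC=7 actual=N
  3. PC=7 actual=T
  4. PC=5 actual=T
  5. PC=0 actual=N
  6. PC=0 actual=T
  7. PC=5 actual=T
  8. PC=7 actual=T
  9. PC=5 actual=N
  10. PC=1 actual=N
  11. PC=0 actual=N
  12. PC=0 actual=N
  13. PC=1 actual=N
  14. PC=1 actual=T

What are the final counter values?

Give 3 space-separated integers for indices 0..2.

Answer: 0 1 2

Derivation:
Ev 1: PC=1 idx=1 pred=N actual=N -> ctr[1]=0
Ev 2: PC=7 idx=1 pred=N actual=N -> ctr[1]=0
Ev 3: PC=7 idx=1 pred=N actual=T -> ctr[1]=1
Ev 4: PC=5 idx=2 pred=N actual=T -> ctr[2]=2
Ev 5: PC=0 idx=0 pred=N actual=N -> ctr[0]=0
Ev 6: PC=0 idx=0 pred=N actual=T -> ctr[0]=1
Ev 7: PC=5 idx=2 pred=T actual=T -> ctr[2]=3
Ev 8: PC=7 idx=1 pred=N actual=T -> ctr[1]=2
Ev 9: PC=5 idx=2 pred=T actual=N -> ctr[2]=2
Ev 10: PC=1 idx=1 pred=T actual=N -> ctr[1]=1
Ev 11: PC=0 idx=0 pred=N actual=N -> ctr[0]=0
Ev 12: PC=0 idx=0 pred=N actual=N -> ctr[0]=0
Ev 13: PC=1 idx=1 pred=N actual=N -> ctr[1]=0
Ev 14: PC=1 idx=1 pred=N actual=T -> ctr[1]=1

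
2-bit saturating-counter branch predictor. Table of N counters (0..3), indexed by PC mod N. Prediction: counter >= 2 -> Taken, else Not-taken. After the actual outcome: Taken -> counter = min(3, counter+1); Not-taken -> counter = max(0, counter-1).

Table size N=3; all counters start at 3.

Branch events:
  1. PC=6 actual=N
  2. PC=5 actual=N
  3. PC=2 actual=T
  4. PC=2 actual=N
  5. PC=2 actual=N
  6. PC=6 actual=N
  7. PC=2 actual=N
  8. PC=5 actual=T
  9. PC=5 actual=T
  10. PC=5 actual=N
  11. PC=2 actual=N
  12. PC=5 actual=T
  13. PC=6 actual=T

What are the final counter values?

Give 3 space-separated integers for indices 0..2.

Ev 1: PC=6 idx=0 pred=T actual=N -> ctr[0]=2
Ev 2: PC=5 idx=2 pred=T actual=N -> ctr[2]=2
Ev 3: PC=2 idx=2 pred=T actual=T -> ctr[2]=3
Ev 4: PC=2 idx=2 pred=T actual=N -> ctr[2]=2
Ev 5: PC=2 idx=2 pred=T actual=N -> ctr[2]=1
Ev 6: PC=6 idx=0 pred=T actual=N -> ctr[0]=1
Ev 7: PC=2 idx=2 pred=N actual=N -> ctr[2]=0
Ev 8: PC=5 idx=2 pred=N actual=T -> ctr[2]=1
Ev 9: PC=5 idx=2 pred=N actual=T -> ctr[2]=2
Ev 10: PC=5 idx=2 pred=T actual=N -> ctr[2]=1
Ev 11: PC=2 idx=2 pred=N actual=N -> ctr[2]=0
Ev 12: PC=5 idx=2 pred=N actual=T -> ctr[2]=1
Ev 13: PC=6 idx=0 pred=N actual=T -> ctr[0]=2

Answer: 2 3 1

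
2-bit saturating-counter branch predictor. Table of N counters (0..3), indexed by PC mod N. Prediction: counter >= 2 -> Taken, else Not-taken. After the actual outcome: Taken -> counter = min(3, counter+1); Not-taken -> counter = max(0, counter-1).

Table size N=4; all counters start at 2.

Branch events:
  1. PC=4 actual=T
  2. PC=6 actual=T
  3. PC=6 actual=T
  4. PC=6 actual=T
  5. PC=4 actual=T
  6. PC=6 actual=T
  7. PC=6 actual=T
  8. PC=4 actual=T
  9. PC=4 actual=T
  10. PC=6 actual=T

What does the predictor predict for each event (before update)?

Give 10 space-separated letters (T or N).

Ev 1: PC=4 idx=0 pred=T actual=T -> ctr[0]=3
Ev 2: PC=6 idx=2 pred=T actual=T -> ctr[2]=3
Ev 3: PC=6 idx=2 pred=T actual=T -> ctr[2]=3
Ev 4: PC=6 idx=2 pred=T actual=T -> ctr[2]=3
Ev 5: PC=4 idx=0 pred=T actual=T -> ctr[0]=3
Ev 6: PC=6 idx=2 pred=T actual=T -> ctr[2]=3
Ev 7: PC=6 idx=2 pred=T actual=T -> ctr[2]=3
Ev 8: PC=4 idx=0 pred=T actual=T -> ctr[0]=3
Ev 9: PC=4 idx=0 pred=T actual=T -> ctr[0]=3
Ev 10: PC=6 idx=2 pred=T actual=T -> ctr[2]=3

Answer: T T T T T T T T T T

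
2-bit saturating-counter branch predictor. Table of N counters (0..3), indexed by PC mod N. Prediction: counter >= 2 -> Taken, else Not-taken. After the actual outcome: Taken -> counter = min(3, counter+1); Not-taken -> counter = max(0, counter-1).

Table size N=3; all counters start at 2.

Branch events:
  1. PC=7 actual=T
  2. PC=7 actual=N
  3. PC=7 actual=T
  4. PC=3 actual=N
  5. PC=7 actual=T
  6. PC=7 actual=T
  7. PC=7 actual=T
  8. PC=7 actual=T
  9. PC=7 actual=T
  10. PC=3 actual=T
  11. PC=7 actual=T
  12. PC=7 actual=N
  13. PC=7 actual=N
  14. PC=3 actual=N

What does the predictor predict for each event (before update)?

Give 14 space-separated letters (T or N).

Ev 1: PC=7 idx=1 pred=T actual=T -> ctr[1]=3
Ev 2: PC=7 idx=1 pred=T actual=N -> ctr[1]=2
Ev 3: PC=7 idx=1 pred=T actual=T -> ctr[1]=3
Ev 4: PC=3 idx=0 pred=T actual=N -> ctr[0]=1
Ev 5: PC=7 idx=1 pred=T actual=T -> ctr[1]=3
Ev 6: PC=7 idx=1 pred=T actual=T -> ctr[1]=3
Ev 7: PC=7 idx=1 pred=T actual=T -> ctr[1]=3
Ev 8: PC=7 idx=1 pred=T actual=T -> ctr[1]=3
Ev 9: PC=7 idx=1 pred=T actual=T -> ctr[1]=3
Ev 10: PC=3 idx=0 pred=N actual=T -> ctr[0]=2
Ev 11: PC=7 idx=1 pred=T actual=T -> ctr[1]=3
Ev 12: PC=7 idx=1 pred=T actual=N -> ctr[1]=2
Ev 13: PC=7 idx=1 pred=T actual=N -> ctr[1]=1
Ev 14: PC=3 idx=0 pred=T actual=N -> ctr[0]=1

Answer: T T T T T T T T T N T T T T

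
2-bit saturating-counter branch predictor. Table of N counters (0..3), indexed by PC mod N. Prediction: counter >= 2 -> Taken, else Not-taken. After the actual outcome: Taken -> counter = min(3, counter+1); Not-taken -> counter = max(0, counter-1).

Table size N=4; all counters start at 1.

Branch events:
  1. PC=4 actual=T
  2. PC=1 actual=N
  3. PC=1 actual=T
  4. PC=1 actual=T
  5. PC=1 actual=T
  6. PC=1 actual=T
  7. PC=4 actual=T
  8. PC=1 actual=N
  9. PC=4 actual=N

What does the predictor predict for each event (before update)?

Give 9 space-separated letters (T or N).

Answer: N N N N T T T T T

Derivation:
Ev 1: PC=4 idx=0 pred=N actual=T -> ctr[0]=2
Ev 2: PC=1 idx=1 pred=N actual=N -> ctr[1]=0
Ev 3: PC=1 idx=1 pred=N actual=T -> ctr[1]=1
Ev 4: PC=1 idx=1 pred=N actual=T -> ctr[1]=2
Ev 5: PC=1 idx=1 pred=T actual=T -> ctr[1]=3
Ev 6: PC=1 idx=1 pred=T actual=T -> ctr[1]=3
Ev 7: PC=4 idx=0 pred=T actual=T -> ctr[0]=3
Ev 8: PC=1 idx=1 pred=T actual=N -> ctr[1]=2
Ev 9: PC=4 idx=0 pred=T actual=N -> ctr[0]=2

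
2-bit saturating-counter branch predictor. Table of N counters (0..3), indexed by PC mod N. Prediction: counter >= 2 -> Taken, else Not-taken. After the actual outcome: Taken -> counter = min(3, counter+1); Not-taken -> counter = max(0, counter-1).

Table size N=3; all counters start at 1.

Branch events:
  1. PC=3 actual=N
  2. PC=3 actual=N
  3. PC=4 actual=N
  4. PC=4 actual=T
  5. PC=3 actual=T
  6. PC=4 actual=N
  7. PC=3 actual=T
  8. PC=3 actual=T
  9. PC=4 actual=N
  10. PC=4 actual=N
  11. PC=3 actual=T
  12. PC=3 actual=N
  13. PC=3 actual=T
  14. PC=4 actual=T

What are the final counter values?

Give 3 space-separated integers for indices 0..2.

Ev 1: PC=3 idx=0 pred=N actual=N -> ctr[0]=0
Ev 2: PC=3 idx=0 pred=N actual=N -> ctr[0]=0
Ev 3: PC=4 idx=1 pred=N actual=N -> ctr[1]=0
Ev 4: PC=4 idx=1 pred=N actual=T -> ctr[1]=1
Ev 5: PC=3 idx=0 pred=N actual=T -> ctr[0]=1
Ev 6: PC=4 idx=1 pred=N actual=N -> ctr[1]=0
Ev 7: PC=3 idx=0 pred=N actual=T -> ctr[0]=2
Ev 8: PC=3 idx=0 pred=T actual=T -> ctr[0]=3
Ev 9: PC=4 idx=1 pred=N actual=N -> ctr[1]=0
Ev 10: PC=4 idx=1 pred=N actual=N -> ctr[1]=0
Ev 11: PC=3 idx=0 pred=T actual=T -> ctr[0]=3
Ev 12: PC=3 idx=0 pred=T actual=N -> ctr[0]=2
Ev 13: PC=3 idx=0 pred=T actual=T -> ctr[0]=3
Ev 14: PC=4 idx=1 pred=N actual=T -> ctr[1]=1

Answer: 3 1 1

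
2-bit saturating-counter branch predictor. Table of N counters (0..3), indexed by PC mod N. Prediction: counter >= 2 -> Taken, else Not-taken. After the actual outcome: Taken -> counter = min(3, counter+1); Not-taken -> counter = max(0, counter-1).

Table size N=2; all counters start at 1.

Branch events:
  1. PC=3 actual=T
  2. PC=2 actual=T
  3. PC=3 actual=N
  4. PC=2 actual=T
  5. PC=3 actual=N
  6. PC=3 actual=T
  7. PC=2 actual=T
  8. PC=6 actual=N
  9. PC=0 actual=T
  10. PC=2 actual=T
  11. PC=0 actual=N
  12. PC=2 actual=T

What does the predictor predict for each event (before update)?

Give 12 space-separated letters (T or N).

Ev 1: PC=3 idx=1 pred=N actual=T -> ctr[1]=2
Ev 2: PC=2 idx=0 pred=N actual=T -> ctr[0]=2
Ev 3: PC=3 idx=1 pred=T actual=N -> ctr[1]=1
Ev 4: PC=2 idx=0 pred=T actual=T -> ctr[0]=3
Ev 5: PC=3 idx=1 pred=N actual=N -> ctr[1]=0
Ev 6: PC=3 idx=1 pred=N actual=T -> ctr[1]=1
Ev 7: PC=2 idx=0 pred=T actual=T -> ctr[0]=3
Ev 8: PC=6 idx=0 pred=T actual=N -> ctr[0]=2
Ev 9: PC=0 idx=0 pred=T actual=T -> ctr[0]=3
Ev 10: PC=2 idx=0 pred=T actual=T -> ctr[0]=3
Ev 11: PC=0 idx=0 pred=T actual=N -> ctr[0]=2
Ev 12: PC=2 idx=0 pred=T actual=T -> ctr[0]=3

Answer: N N T T N N T T T T T T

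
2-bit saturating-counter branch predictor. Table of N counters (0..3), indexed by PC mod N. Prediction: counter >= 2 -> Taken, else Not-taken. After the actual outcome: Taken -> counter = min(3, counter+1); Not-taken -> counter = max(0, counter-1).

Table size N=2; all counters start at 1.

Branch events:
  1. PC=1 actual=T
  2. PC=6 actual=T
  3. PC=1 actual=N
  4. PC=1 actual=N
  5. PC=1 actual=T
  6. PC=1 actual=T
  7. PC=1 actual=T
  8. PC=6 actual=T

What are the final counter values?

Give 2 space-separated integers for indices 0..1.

Answer: 3 3

Derivation:
Ev 1: PC=1 idx=1 pred=N actual=T -> ctr[1]=2
Ev 2: PC=6 idx=0 pred=N actual=T -> ctr[0]=2
Ev 3: PC=1 idx=1 pred=T actual=N -> ctr[1]=1
Ev 4: PC=1 idx=1 pred=N actual=N -> ctr[1]=0
Ev 5: PC=1 idx=1 pred=N actual=T -> ctr[1]=1
Ev 6: PC=1 idx=1 pred=N actual=T -> ctr[1]=2
Ev 7: PC=1 idx=1 pred=T actual=T -> ctr[1]=3
Ev 8: PC=6 idx=0 pred=T actual=T -> ctr[0]=3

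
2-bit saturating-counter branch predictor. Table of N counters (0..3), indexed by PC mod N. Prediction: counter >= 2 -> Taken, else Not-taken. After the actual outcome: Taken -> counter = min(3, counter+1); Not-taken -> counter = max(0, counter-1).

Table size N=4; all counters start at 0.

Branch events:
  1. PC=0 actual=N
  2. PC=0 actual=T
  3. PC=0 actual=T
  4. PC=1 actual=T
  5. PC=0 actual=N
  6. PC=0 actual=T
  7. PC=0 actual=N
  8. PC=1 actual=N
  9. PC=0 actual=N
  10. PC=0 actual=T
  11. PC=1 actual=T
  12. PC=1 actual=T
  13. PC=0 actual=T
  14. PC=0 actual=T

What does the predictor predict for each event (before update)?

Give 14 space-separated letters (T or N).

Ev 1: PC=0 idx=0 pred=N actual=N -> ctr[0]=0
Ev 2: PC=0 idx=0 pred=N actual=T -> ctr[0]=1
Ev 3: PC=0 idx=0 pred=N actual=T -> ctr[0]=2
Ev 4: PC=1 idx=1 pred=N actual=T -> ctr[1]=1
Ev 5: PC=0 idx=0 pred=T actual=N -> ctr[0]=1
Ev 6: PC=0 idx=0 pred=N actual=T -> ctr[0]=2
Ev 7: PC=0 idx=0 pred=T actual=N -> ctr[0]=1
Ev 8: PC=1 idx=1 pred=N actual=N -> ctr[1]=0
Ev 9: PC=0 idx=0 pred=N actual=N -> ctr[0]=0
Ev 10: PC=0 idx=0 pred=N actual=T -> ctr[0]=1
Ev 11: PC=1 idx=1 pred=N actual=T -> ctr[1]=1
Ev 12: PC=1 idx=1 pred=N actual=T -> ctr[1]=2
Ev 13: PC=0 idx=0 pred=N actual=T -> ctr[0]=2
Ev 14: PC=0 idx=0 pred=T actual=T -> ctr[0]=3

Answer: N N N N T N T N N N N N N T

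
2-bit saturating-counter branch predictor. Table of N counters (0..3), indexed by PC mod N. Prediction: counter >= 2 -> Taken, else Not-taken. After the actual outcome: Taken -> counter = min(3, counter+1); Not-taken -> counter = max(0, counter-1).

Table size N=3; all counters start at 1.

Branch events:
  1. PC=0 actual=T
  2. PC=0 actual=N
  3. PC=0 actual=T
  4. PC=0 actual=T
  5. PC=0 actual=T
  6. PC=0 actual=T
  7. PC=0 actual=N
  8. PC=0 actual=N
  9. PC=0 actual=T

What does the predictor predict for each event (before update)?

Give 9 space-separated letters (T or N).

Answer: N T N T T T T T N

Derivation:
Ev 1: PC=0 idx=0 pred=N actual=T -> ctr[0]=2
Ev 2: PC=0 idx=0 pred=T actual=N -> ctr[0]=1
Ev 3: PC=0 idx=0 pred=N actual=T -> ctr[0]=2
Ev 4: PC=0 idx=0 pred=T actual=T -> ctr[0]=3
Ev 5: PC=0 idx=0 pred=T actual=T -> ctr[0]=3
Ev 6: PC=0 idx=0 pred=T actual=T -> ctr[0]=3
Ev 7: PC=0 idx=0 pred=T actual=N -> ctr[0]=2
Ev 8: PC=0 idx=0 pred=T actual=N -> ctr[0]=1
Ev 9: PC=0 idx=0 pred=N actual=T -> ctr[0]=2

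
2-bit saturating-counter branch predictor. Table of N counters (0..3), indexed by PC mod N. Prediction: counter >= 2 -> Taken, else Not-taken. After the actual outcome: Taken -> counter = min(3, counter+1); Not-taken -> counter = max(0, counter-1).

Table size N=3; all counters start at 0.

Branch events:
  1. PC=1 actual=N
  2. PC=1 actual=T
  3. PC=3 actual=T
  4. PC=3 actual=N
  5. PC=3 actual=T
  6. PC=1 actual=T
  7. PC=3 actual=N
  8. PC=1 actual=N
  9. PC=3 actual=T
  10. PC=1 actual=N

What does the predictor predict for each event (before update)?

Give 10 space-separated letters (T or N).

Ev 1: PC=1 idx=1 pred=N actual=N -> ctr[1]=0
Ev 2: PC=1 idx=1 pred=N actual=T -> ctr[1]=1
Ev 3: PC=3 idx=0 pred=N actual=T -> ctr[0]=1
Ev 4: PC=3 idx=0 pred=N actual=N -> ctr[0]=0
Ev 5: PC=3 idx=0 pred=N actual=T -> ctr[0]=1
Ev 6: PC=1 idx=1 pred=N actual=T -> ctr[1]=2
Ev 7: PC=3 idx=0 pred=N actual=N -> ctr[0]=0
Ev 8: PC=1 idx=1 pred=T actual=N -> ctr[1]=1
Ev 9: PC=3 idx=0 pred=N actual=T -> ctr[0]=1
Ev 10: PC=1 idx=1 pred=N actual=N -> ctr[1]=0

Answer: N N N N N N N T N N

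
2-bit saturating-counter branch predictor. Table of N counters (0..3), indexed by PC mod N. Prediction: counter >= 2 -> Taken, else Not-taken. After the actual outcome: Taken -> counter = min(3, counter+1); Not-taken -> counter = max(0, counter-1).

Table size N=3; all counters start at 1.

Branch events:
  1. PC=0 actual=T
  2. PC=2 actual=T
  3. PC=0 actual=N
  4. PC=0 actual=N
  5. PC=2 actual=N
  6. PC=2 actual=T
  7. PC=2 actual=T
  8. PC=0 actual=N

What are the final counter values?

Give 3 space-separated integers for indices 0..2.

Answer: 0 1 3

Derivation:
Ev 1: PC=0 idx=0 pred=N actual=T -> ctr[0]=2
Ev 2: PC=2 idx=2 pred=N actual=T -> ctr[2]=2
Ev 3: PC=0 idx=0 pred=T actual=N -> ctr[0]=1
Ev 4: PC=0 idx=0 pred=N actual=N -> ctr[0]=0
Ev 5: PC=2 idx=2 pred=T actual=N -> ctr[2]=1
Ev 6: PC=2 idx=2 pred=N actual=T -> ctr[2]=2
Ev 7: PC=2 idx=2 pred=T actual=T -> ctr[2]=3
Ev 8: PC=0 idx=0 pred=N actual=N -> ctr[0]=0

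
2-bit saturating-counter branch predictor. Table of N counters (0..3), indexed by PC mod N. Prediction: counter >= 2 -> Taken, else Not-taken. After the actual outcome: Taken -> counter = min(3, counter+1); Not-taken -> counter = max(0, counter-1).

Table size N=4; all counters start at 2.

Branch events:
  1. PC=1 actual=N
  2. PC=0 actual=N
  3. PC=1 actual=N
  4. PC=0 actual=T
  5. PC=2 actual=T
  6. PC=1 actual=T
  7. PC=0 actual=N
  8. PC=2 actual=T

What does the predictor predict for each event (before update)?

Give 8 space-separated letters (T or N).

Answer: T T N N T N T T

Derivation:
Ev 1: PC=1 idx=1 pred=T actual=N -> ctr[1]=1
Ev 2: PC=0 idx=0 pred=T actual=N -> ctr[0]=1
Ev 3: PC=1 idx=1 pred=N actual=N -> ctr[1]=0
Ev 4: PC=0 idx=0 pred=N actual=T -> ctr[0]=2
Ev 5: PC=2 idx=2 pred=T actual=T -> ctr[2]=3
Ev 6: PC=1 idx=1 pred=N actual=T -> ctr[1]=1
Ev 7: PC=0 idx=0 pred=T actual=N -> ctr[0]=1
Ev 8: PC=2 idx=2 pred=T actual=T -> ctr[2]=3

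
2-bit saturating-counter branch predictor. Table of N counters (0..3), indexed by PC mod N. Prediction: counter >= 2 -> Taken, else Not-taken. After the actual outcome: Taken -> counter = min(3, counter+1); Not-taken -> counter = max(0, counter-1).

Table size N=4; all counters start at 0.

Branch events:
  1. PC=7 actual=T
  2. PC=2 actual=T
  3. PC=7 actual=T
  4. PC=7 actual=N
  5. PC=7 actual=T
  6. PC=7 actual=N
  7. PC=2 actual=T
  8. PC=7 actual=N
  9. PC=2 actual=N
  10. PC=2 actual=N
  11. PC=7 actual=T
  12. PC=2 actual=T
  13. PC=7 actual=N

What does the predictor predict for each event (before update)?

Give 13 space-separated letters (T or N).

Answer: N N N T N T N N T N N N N

Derivation:
Ev 1: PC=7 idx=3 pred=N actual=T -> ctr[3]=1
Ev 2: PC=2 idx=2 pred=N actual=T -> ctr[2]=1
Ev 3: PC=7 idx=3 pred=N actual=T -> ctr[3]=2
Ev 4: PC=7 idx=3 pred=T actual=N -> ctr[3]=1
Ev 5: PC=7 idx=3 pred=N actual=T -> ctr[3]=2
Ev 6: PC=7 idx=3 pred=T actual=N -> ctr[3]=1
Ev 7: PC=2 idx=2 pred=N actual=T -> ctr[2]=2
Ev 8: PC=7 idx=3 pred=N actual=N -> ctr[3]=0
Ev 9: PC=2 idx=2 pred=T actual=N -> ctr[2]=1
Ev 10: PC=2 idx=2 pred=N actual=N -> ctr[2]=0
Ev 11: PC=7 idx=3 pred=N actual=T -> ctr[3]=1
Ev 12: PC=2 idx=2 pred=N actual=T -> ctr[2]=1
Ev 13: PC=7 idx=3 pred=N actual=N -> ctr[3]=0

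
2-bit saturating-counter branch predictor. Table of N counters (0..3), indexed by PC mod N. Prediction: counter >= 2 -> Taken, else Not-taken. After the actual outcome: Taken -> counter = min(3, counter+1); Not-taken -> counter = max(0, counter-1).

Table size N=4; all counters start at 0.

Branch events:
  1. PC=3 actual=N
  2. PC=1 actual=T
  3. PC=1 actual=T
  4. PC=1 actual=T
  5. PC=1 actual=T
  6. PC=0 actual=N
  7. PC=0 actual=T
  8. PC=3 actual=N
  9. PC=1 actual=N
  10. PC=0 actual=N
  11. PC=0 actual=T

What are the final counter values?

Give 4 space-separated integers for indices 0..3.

Answer: 1 2 0 0

Derivation:
Ev 1: PC=3 idx=3 pred=N actual=N -> ctr[3]=0
Ev 2: PC=1 idx=1 pred=N actual=T -> ctr[1]=1
Ev 3: PC=1 idx=1 pred=N actual=T -> ctr[1]=2
Ev 4: PC=1 idx=1 pred=T actual=T -> ctr[1]=3
Ev 5: PC=1 idx=1 pred=T actual=T -> ctr[1]=3
Ev 6: PC=0 idx=0 pred=N actual=N -> ctr[0]=0
Ev 7: PC=0 idx=0 pred=N actual=T -> ctr[0]=1
Ev 8: PC=3 idx=3 pred=N actual=N -> ctr[3]=0
Ev 9: PC=1 idx=1 pred=T actual=N -> ctr[1]=2
Ev 10: PC=0 idx=0 pred=N actual=N -> ctr[0]=0
Ev 11: PC=0 idx=0 pred=N actual=T -> ctr[0]=1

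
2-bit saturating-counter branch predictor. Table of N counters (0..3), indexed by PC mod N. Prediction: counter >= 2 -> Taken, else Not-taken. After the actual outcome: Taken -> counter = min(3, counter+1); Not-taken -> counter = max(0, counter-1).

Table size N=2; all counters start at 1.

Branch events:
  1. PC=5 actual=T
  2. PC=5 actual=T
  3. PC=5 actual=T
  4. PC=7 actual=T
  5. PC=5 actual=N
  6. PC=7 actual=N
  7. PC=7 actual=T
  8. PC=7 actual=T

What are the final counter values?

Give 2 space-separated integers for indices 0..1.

Ev 1: PC=5 idx=1 pred=N actual=T -> ctr[1]=2
Ev 2: PC=5 idx=1 pred=T actual=T -> ctr[1]=3
Ev 3: PC=5 idx=1 pred=T actual=T -> ctr[1]=3
Ev 4: PC=7 idx=1 pred=T actual=T -> ctr[1]=3
Ev 5: PC=5 idx=1 pred=T actual=N -> ctr[1]=2
Ev 6: PC=7 idx=1 pred=T actual=N -> ctr[1]=1
Ev 7: PC=7 idx=1 pred=N actual=T -> ctr[1]=2
Ev 8: PC=7 idx=1 pred=T actual=T -> ctr[1]=3

Answer: 1 3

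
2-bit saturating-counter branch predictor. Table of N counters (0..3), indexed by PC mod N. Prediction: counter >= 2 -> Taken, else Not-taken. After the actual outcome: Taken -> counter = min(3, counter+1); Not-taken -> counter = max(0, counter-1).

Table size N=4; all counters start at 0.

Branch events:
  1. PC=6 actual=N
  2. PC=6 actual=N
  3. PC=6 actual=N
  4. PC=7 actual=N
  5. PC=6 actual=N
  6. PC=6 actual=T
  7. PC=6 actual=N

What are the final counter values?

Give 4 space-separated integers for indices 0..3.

Answer: 0 0 0 0

Derivation:
Ev 1: PC=6 idx=2 pred=N actual=N -> ctr[2]=0
Ev 2: PC=6 idx=2 pred=N actual=N -> ctr[2]=0
Ev 3: PC=6 idx=2 pred=N actual=N -> ctr[2]=0
Ev 4: PC=7 idx=3 pred=N actual=N -> ctr[3]=0
Ev 5: PC=6 idx=2 pred=N actual=N -> ctr[2]=0
Ev 6: PC=6 idx=2 pred=N actual=T -> ctr[2]=1
Ev 7: PC=6 idx=2 pred=N actual=N -> ctr[2]=0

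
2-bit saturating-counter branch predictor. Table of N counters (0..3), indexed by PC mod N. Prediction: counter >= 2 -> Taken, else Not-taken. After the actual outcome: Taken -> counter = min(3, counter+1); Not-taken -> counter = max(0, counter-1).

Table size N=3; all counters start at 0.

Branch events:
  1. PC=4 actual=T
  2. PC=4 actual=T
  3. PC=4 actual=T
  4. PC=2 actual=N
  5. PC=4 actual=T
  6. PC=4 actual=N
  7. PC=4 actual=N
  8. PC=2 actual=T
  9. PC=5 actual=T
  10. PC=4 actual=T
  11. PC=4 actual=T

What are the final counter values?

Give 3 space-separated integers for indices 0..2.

Ev 1: PC=4 idx=1 pred=N actual=T -> ctr[1]=1
Ev 2: PC=4 idx=1 pred=N actual=T -> ctr[1]=2
Ev 3: PC=4 idx=1 pred=T actual=T -> ctr[1]=3
Ev 4: PC=2 idx=2 pred=N actual=N -> ctr[2]=0
Ev 5: PC=4 idx=1 pred=T actual=T -> ctr[1]=3
Ev 6: PC=4 idx=1 pred=T actual=N -> ctr[1]=2
Ev 7: PC=4 idx=1 pred=T actual=N -> ctr[1]=1
Ev 8: PC=2 idx=2 pred=N actual=T -> ctr[2]=1
Ev 9: PC=5 idx=2 pred=N actual=T -> ctr[2]=2
Ev 10: PC=4 idx=1 pred=N actual=T -> ctr[1]=2
Ev 11: PC=4 idx=1 pred=T actual=T -> ctr[1]=3

Answer: 0 3 2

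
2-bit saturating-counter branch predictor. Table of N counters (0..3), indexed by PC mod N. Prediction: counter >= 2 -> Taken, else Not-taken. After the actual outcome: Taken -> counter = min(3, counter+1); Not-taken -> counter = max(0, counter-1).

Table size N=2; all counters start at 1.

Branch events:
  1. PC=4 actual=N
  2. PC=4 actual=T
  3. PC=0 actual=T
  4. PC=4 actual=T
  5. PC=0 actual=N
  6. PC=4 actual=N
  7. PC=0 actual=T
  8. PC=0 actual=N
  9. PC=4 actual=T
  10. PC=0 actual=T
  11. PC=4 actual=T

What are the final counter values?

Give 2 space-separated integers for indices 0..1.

Ev 1: PC=4 idx=0 pred=N actual=N -> ctr[0]=0
Ev 2: PC=4 idx=0 pred=N actual=T -> ctr[0]=1
Ev 3: PC=0 idx=0 pred=N actual=T -> ctr[0]=2
Ev 4: PC=4 idx=0 pred=T actual=T -> ctr[0]=3
Ev 5: PC=0 idx=0 pred=T actual=N -> ctr[0]=2
Ev 6: PC=4 idx=0 pred=T actual=N -> ctr[0]=1
Ev 7: PC=0 idx=0 pred=N actual=T -> ctr[0]=2
Ev 8: PC=0 idx=0 pred=T actual=N -> ctr[0]=1
Ev 9: PC=4 idx=0 pred=N actual=T -> ctr[0]=2
Ev 10: PC=0 idx=0 pred=T actual=T -> ctr[0]=3
Ev 11: PC=4 idx=0 pred=T actual=T -> ctr[0]=3

Answer: 3 1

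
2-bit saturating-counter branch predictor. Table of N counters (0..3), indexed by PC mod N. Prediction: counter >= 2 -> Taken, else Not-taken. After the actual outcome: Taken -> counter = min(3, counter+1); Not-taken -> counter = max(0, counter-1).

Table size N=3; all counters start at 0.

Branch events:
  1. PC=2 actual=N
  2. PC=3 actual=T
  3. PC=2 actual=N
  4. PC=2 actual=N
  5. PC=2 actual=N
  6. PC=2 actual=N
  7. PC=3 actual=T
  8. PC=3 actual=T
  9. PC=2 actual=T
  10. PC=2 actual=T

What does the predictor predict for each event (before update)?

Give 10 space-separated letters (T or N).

Ev 1: PC=2 idx=2 pred=N actual=N -> ctr[2]=0
Ev 2: PC=3 idx=0 pred=N actual=T -> ctr[0]=1
Ev 3: PC=2 idx=2 pred=N actual=N -> ctr[2]=0
Ev 4: PC=2 idx=2 pred=N actual=N -> ctr[2]=0
Ev 5: PC=2 idx=2 pred=N actual=N -> ctr[2]=0
Ev 6: PC=2 idx=2 pred=N actual=N -> ctr[2]=0
Ev 7: PC=3 idx=0 pred=N actual=T -> ctr[0]=2
Ev 8: PC=3 idx=0 pred=T actual=T -> ctr[0]=3
Ev 9: PC=2 idx=2 pred=N actual=T -> ctr[2]=1
Ev 10: PC=2 idx=2 pred=N actual=T -> ctr[2]=2

Answer: N N N N N N N T N N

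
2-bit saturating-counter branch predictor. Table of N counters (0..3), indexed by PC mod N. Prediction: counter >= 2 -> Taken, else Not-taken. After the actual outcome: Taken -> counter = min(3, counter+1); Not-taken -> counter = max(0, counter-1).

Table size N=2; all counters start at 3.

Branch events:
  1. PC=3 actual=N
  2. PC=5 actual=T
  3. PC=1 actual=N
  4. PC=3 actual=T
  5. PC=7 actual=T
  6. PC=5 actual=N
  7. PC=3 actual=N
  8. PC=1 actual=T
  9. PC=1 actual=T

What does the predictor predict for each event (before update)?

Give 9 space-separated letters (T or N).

Answer: T T T T T T T N T

Derivation:
Ev 1: PC=3 idx=1 pred=T actual=N -> ctr[1]=2
Ev 2: PC=5 idx=1 pred=T actual=T -> ctr[1]=3
Ev 3: PC=1 idx=1 pred=T actual=N -> ctr[1]=2
Ev 4: PC=3 idx=1 pred=T actual=T -> ctr[1]=3
Ev 5: PC=7 idx=1 pred=T actual=T -> ctr[1]=3
Ev 6: PC=5 idx=1 pred=T actual=N -> ctr[1]=2
Ev 7: PC=3 idx=1 pred=T actual=N -> ctr[1]=1
Ev 8: PC=1 idx=1 pred=N actual=T -> ctr[1]=2
Ev 9: PC=1 idx=1 pred=T actual=T -> ctr[1]=3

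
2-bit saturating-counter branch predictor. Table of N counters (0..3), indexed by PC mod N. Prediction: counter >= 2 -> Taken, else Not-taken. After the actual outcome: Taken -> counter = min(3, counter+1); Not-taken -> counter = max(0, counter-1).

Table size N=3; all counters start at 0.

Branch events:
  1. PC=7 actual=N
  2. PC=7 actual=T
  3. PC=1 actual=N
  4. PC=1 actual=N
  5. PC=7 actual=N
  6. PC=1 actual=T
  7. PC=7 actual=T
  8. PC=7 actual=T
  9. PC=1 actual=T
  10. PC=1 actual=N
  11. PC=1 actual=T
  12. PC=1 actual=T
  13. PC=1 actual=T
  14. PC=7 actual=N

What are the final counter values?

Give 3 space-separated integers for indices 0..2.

Answer: 0 2 0

Derivation:
Ev 1: PC=7 idx=1 pred=N actual=N -> ctr[1]=0
Ev 2: PC=7 idx=1 pred=N actual=T -> ctr[1]=1
Ev 3: PC=1 idx=1 pred=N actual=N -> ctr[1]=0
Ev 4: PC=1 idx=1 pred=N actual=N -> ctr[1]=0
Ev 5: PC=7 idx=1 pred=N actual=N -> ctr[1]=0
Ev 6: PC=1 idx=1 pred=N actual=T -> ctr[1]=1
Ev 7: PC=7 idx=1 pred=N actual=T -> ctr[1]=2
Ev 8: PC=7 idx=1 pred=T actual=T -> ctr[1]=3
Ev 9: PC=1 idx=1 pred=T actual=T -> ctr[1]=3
Ev 10: PC=1 idx=1 pred=T actual=N -> ctr[1]=2
Ev 11: PC=1 idx=1 pred=T actual=T -> ctr[1]=3
Ev 12: PC=1 idx=1 pred=T actual=T -> ctr[1]=3
Ev 13: PC=1 idx=1 pred=T actual=T -> ctr[1]=3
Ev 14: PC=7 idx=1 pred=T actual=N -> ctr[1]=2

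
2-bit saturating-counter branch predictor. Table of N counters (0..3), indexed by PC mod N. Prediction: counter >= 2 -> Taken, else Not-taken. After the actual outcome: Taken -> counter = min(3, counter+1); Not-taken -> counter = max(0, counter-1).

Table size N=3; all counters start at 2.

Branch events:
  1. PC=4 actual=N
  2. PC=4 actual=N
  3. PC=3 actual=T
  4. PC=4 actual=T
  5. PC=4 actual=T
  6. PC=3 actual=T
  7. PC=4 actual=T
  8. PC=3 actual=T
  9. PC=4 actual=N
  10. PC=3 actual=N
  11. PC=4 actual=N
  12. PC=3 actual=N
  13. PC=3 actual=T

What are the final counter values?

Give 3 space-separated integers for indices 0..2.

Ev 1: PC=4 idx=1 pred=T actual=N -> ctr[1]=1
Ev 2: PC=4 idx=1 pred=N actual=N -> ctr[1]=0
Ev 3: PC=3 idx=0 pred=T actual=T -> ctr[0]=3
Ev 4: PC=4 idx=1 pred=N actual=T -> ctr[1]=1
Ev 5: PC=4 idx=1 pred=N actual=T -> ctr[1]=2
Ev 6: PC=3 idx=0 pred=T actual=T -> ctr[0]=3
Ev 7: PC=4 idx=1 pred=T actual=T -> ctr[1]=3
Ev 8: PC=3 idx=0 pred=T actual=T -> ctr[0]=3
Ev 9: PC=4 idx=1 pred=T actual=N -> ctr[1]=2
Ev 10: PC=3 idx=0 pred=T actual=N -> ctr[0]=2
Ev 11: PC=4 idx=1 pred=T actual=N -> ctr[1]=1
Ev 12: PC=3 idx=0 pred=T actual=N -> ctr[0]=1
Ev 13: PC=3 idx=0 pred=N actual=T -> ctr[0]=2

Answer: 2 1 2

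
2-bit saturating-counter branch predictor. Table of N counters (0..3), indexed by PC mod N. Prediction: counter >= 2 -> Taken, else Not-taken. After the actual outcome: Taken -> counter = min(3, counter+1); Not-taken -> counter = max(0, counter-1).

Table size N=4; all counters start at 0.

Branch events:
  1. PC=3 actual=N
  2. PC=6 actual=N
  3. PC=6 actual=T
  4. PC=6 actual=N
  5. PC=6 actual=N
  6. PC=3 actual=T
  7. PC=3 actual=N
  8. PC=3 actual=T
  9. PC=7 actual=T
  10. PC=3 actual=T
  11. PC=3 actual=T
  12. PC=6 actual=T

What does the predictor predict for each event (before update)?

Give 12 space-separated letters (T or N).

Ev 1: PC=3 idx=3 pred=N actual=N -> ctr[3]=0
Ev 2: PC=6 idx=2 pred=N actual=N -> ctr[2]=0
Ev 3: PC=6 idx=2 pred=N actual=T -> ctr[2]=1
Ev 4: PC=6 idx=2 pred=N actual=N -> ctr[2]=0
Ev 5: PC=6 idx=2 pred=N actual=N -> ctr[2]=0
Ev 6: PC=3 idx=3 pred=N actual=T -> ctr[3]=1
Ev 7: PC=3 idx=3 pred=N actual=N -> ctr[3]=0
Ev 8: PC=3 idx=3 pred=N actual=T -> ctr[3]=1
Ev 9: PC=7 idx=3 pred=N actual=T -> ctr[3]=2
Ev 10: PC=3 idx=3 pred=T actual=T -> ctr[3]=3
Ev 11: PC=3 idx=3 pred=T actual=T -> ctr[3]=3
Ev 12: PC=6 idx=2 pred=N actual=T -> ctr[2]=1

Answer: N N N N N N N N N T T N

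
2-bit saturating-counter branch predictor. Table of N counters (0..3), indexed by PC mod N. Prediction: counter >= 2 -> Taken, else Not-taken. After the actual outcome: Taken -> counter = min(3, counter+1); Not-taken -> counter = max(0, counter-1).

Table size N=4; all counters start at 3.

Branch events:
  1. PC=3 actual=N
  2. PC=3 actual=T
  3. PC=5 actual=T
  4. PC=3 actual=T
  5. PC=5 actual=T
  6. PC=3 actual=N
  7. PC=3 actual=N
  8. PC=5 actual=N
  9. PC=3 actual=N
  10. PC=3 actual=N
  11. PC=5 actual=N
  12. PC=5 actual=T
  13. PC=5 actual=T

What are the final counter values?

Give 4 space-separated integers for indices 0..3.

Ev 1: PC=3 idx=3 pred=T actual=N -> ctr[3]=2
Ev 2: PC=3 idx=3 pred=T actual=T -> ctr[3]=3
Ev 3: PC=5 idx=1 pred=T actual=T -> ctr[1]=3
Ev 4: PC=3 idx=3 pred=T actual=T -> ctr[3]=3
Ev 5: PC=5 idx=1 pred=T actual=T -> ctr[1]=3
Ev 6: PC=3 idx=3 pred=T actual=N -> ctr[3]=2
Ev 7: PC=3 idx=3 pred=T actual=N -> ctr[3]=1
Ev 8: PC=5 idx=1 pred=T actual=N -> ctr[1]=2
Ev 9: PC=3 idx=3 pred=N actual=N -> ctr[3]=0
Ev 10: PC=3 idx=3 pred=N actual=N -> ctr[3]=0
Ev 11: PC=5 idx=1 pred=T actual=N -> ctr[1]=1
Ev 12: PC=5 idx=1 pred=N actual=T -> ctr[1]=2
Ev 13: PC=5 idx=1 pred=T actual=T -> ctr[1]=3

Answer: 3 3 3 0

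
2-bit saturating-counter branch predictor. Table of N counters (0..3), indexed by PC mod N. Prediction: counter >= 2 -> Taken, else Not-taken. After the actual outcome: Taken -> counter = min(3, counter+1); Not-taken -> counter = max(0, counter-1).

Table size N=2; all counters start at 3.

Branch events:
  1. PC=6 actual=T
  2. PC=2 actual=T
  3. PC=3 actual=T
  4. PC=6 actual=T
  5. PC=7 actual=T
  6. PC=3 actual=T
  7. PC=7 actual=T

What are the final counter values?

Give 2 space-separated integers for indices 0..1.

Answer: 3 3

Derivation:
Ev 1: PC=6 idx=0 pred=T actual=T -> ctr[0]=3
Ev 2: PC=2 idx=0 pred=T actual=T -> ctr[0]=3
Ev 3: PC=3 idx=1 pred=T actual=T -> ctr[1]=3
Ev 4: PC=6 idx=0 pred=T actual=T -> ctr[0]=3
Ev 5: PC=7 idx=1 pred=T actual=T -> ctr[1]=3
Ev 6: PC=3 idx=1 pred=T actual=T -> ctr[1]=3
Ev 7: PC=7 idx=1 pred=T actual=T -> ctr[1]=3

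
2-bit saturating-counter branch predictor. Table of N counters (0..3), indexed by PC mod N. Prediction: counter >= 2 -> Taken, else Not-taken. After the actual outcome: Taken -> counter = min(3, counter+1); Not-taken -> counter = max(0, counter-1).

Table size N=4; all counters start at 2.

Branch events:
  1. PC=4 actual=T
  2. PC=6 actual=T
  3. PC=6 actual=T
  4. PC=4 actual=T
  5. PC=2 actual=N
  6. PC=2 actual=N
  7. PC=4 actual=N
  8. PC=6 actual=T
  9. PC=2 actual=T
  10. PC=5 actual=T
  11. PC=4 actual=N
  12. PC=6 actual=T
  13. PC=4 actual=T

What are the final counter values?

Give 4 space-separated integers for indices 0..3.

Answer: 2 3 3 2

Derivation:
Ev 1: PC=4 idx=0 pred=T actual=T -> ctr[0]=3
Ev 2: PC=6 idx=2 pred=T actual=T -> ctr[2]=3
Ev 3: PC=6 idx=2 pred=T actual=T -> ctr[2]=3
Ev 4: PC=4 idx=0 pred=T actual=T -> ctr[0]=3
Ev 5: PC=2 idx=2 pred=T actual=N -> ctr[2]=2
Ev 6: PC=2 idx=2 pred=T actual=N -> ctr[2]=1
Ev 7: PC=4 idx=0 pred=T actual=N -> ctr[0]=2
Ev 8: PC=6 idx=2 pred=N actual=T -> ctr[2]=2
Ev 9: PC=2 idx=2 pred=T actual=T -> ctr[2]=3
Ev 10: PC=5 idx=1 pred=T actual=T -> ctr[1]=3
Ev 11: PC=4 idx=0 pred=T actual=N -> ctr[0]=1
Ev 12: PC=6 idx=2 pred=T actual=T -> ctr[2]=3
Ev 13: PC=4 idx=0 pred=N actual=T -> ctr[0]=2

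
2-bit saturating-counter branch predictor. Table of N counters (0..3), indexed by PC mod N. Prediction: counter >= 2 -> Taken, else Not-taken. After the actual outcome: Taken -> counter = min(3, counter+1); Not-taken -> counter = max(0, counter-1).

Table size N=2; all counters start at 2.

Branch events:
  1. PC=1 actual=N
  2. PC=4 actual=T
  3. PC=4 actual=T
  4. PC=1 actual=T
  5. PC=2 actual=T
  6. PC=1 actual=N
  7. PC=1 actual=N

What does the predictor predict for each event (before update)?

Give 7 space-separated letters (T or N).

Ev 1: PC=1 idx=1 pred=T actual=N -> ctr[1]=1
Ev 2: PC=4 idx=0 pred=T actual=T -> ctr[0]=3
Ev 3: PC=4 idx=0 pred=T actual=T -> ctr[0]=3
Ev 4: PC=1 idx=1 pred=N actual=T -> ctr[1]=2
Ev 5: PC=2 idx=0 pred=T actual=T -> ctr[0]=3
Ev 6: PC=1 idx=1 pred=T actual=N -> ctr[1]=1
Ev 7: PC=1 idx=1 pred=N actual=N -> ctr[1]=0

Answer: T T T N T T N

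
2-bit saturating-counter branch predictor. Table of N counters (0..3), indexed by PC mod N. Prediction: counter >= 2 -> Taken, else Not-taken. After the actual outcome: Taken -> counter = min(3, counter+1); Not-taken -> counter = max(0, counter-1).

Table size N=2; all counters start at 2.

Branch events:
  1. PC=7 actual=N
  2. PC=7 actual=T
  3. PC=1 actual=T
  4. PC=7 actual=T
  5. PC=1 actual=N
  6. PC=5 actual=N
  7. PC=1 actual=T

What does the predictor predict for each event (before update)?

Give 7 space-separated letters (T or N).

Ev 1: PC=7 idx=1 pred=T actual=N -> ctr[1]=1
Ev 2: PC=7 idx=1 pred=N actual=T -> ctr[1]=2
Ev 3: PC=1 idx=1 pred=T actual=T -> ctr[1]=3
Ev 4: PC=7 idx=1 pred=T actual=T -> ctr[1]=3
Ev 5: PC=1 idx=1 pred=T actual=N -> ctr[1]=2
Ev 6: PC=5 idx=1 pred=T actual=N -> ctr[1]=1
Ev 7: PC=1 idx=1 pred=N actual=T -> ctr[1]=2

Answer: T N T T T T N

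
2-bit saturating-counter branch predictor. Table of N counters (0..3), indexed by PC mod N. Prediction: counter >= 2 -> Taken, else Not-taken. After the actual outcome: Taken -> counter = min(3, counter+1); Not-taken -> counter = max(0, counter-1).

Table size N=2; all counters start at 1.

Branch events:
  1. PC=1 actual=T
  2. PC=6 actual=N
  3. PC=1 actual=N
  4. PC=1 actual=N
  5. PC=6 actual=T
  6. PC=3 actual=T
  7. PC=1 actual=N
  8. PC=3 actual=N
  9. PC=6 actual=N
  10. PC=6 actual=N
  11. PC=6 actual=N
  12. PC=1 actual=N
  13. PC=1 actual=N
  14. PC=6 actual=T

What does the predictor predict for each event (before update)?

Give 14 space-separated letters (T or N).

Answer: N N T N N N N N N N N N N N

Derivation:
Ev 1: PC=1 idx=1 pred=N actual=T -> ctr[1]=2
Ev 2: PC=6 idx=0 pred=N actual=N -> ctr[0]=0
Ev 3: PC=1 idx=1 pred=T actual=N -> ctr[1]=1
Ev 4: PC=1 idx=1 pred=N actual=N -> ctr[1]=0
Ev 5: PC=6 idx=0 pred=N actual=T -> ctr[0]=1
Ev 6: PC=3 idx=1 pred=N actual=T -> ctr[1]=1
Ev 7: PC=1 idx=1 pred=N actual=N -> ctr[1]=0
Ev 8: PC=3 idx=1 pred=N actual=N -> ctr[1]=0
Ev 9: PC=6 idx=0 pred=N actual=N -> ctr[0]=0
Ev 10: PC=6 idx=0 pred=N actual=N -> ctr[0]=0
Ev 11: PC=6 idx=0 pred=N actual=N -> ctr[0]=0
Ev 12: PC=1 idx=1 pred=N actual=N -> ctr[1]=0
Ev 13: PC=1 idx=1 pred=N actual=N -> ctr[1]=0
Ev 14: PC=6 idx=0 pred=N actual=T -> ctr[0]=1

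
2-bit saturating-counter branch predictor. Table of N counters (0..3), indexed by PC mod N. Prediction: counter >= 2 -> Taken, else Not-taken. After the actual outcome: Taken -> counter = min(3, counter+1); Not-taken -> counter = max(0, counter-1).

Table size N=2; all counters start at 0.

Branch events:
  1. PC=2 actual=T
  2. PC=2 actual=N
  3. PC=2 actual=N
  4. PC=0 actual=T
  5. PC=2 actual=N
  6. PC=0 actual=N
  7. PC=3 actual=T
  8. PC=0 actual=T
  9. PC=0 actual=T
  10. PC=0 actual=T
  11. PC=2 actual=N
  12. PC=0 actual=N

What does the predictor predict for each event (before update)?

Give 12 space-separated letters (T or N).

Ev 1: PC=2 idx=0 pred=N actual=T -> ctr[0]=1
Ev 2: PC=2 idx=0 pred=N actual=N -> ctr[0]=0
Ev 3: PC=2 idx=0 pred=N actual=N -> ctr[0]=0
Ev 4: PC=0 idx=0 pred=N actual=T -> ctr[0]=1
Ev 5: PC=2 idx=0 pred=N actual=N -> ctr[0]=0
Ev 6: PC=0 idx=0 pred=N actual=N -> ctr[0]=0
Ev 7: PC=3 idx=1 pred=N actual=T -> ctr[1]=1
Ev 8: PC=0 idx=0 pred=N actual=T -> ctr[0]=1
Ev 9: PC=0 idx=0 pred=N actual=T -> ctr[0]=2
Ev 10: PC=0 idx=0 pred=T actual=T -> ctr[0]=3
Ev 11: PC=2 idx=0 pred=T actual=N -> ctr[0]=2
Ev 12: PC=0 idx=0 pred=T actual=N -> ctr[0]=1

Answer: N N N N N N N N N T T T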